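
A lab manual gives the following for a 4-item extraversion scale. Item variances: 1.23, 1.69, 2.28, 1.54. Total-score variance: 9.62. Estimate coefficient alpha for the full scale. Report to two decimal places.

sum of item variances = 1.23 + 1.69 + 2.28 + 1.54 = 6.74
α = (k/(k−1))·(1 − sum of item variances/σ²_total) = (4/3)·(1 − 6.74/9.62) = 0.40

coefficient alpha = 0.40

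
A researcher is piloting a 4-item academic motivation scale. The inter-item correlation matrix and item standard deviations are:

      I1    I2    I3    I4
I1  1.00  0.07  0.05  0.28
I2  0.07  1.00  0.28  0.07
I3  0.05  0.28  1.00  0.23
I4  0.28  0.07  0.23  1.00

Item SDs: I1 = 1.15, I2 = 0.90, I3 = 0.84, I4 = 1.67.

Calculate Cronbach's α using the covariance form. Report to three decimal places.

Σσ²ᵢ = 1.15² + 0.90² + 0.84² + 1.67² = 5.6270
Covariances σ_ij = r_ij · s_i · s_j:
  σ(I1,I2) = 0.07 × 1.15 × 0.90 = 0.0725
  σ(I1,I3) = 0.05 × 1.15 × 0.84 = 0.0483
  σ(I1,I4) = 0.28 × 1.15 × 1.67 = 0.5377
  σ(I2,I3) = 0.28 × 0.90 × 0.84 = 0.2117
  σ(I2,I4) = 0.07 × 0.90 × 1.67 = 0.1052
  σ(I3,I4) = 0.23 × 0.84 × 1.67 = 0.3226
σ²_T = Σσ²ᵢ + 2·Σσ_ij = 5.6270 + 2 × 1.2980 = 8.2230
α = (4/3)·(1 − 5.6270/8.2230) = 0.421

Cronbach's α = 0.421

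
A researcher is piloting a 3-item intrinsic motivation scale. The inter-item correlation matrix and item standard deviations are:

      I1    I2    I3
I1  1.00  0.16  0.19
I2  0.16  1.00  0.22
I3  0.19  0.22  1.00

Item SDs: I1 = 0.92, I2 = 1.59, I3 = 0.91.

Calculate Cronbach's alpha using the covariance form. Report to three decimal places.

Σσ²ᵢ = 0.92² + 1.59² + 0.91² = 4.2026
Covariances σ_ij = r_ij · s_i · s_j:
  σ(I1,I2) = 0.16 × 0.92 × 1.59 = 0.2340
  σ(I1,I3) = 0.19 × 0.92 × 0.91 = 0.1591
  σ(I2,I3) = 0.22 × 1.59 × 0.91 = 0.3183
σ²_T = Σσ²ᵢ + 2·Σσ_ij = 4.2026 + 2 × 0.7114 = 5.6254
α = (3/2)·(1 − 4.2026/5.6254) = 0.379

α = 0.379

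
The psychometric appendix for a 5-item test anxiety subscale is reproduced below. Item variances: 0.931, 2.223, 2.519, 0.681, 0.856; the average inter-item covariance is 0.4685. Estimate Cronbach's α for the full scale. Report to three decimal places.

Σσ²ᵢ = 0.931 + 2.223 + 2.519 + 0.681 + 0.856 = 7.210
Sum of the 10 distinct covariances = 10 × 0.4685 = 4.6850
total variance = Σσ²ᵢ + 2·Σcov = 7.210 + 2 × 4.6850 = 16.5800
α = (5/4)·(1 − 7.210/16.5800) = 0.706

Cronbach's α = 0.706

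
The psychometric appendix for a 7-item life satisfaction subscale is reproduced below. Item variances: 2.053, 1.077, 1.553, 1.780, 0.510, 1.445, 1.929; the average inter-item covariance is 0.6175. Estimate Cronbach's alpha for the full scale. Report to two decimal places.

Σσ²ᵢ = 2.053 + 1.077 + 1.553 + 1.780 + 0.510 + 1.445 + 1.929 = 10.347
Sum of the 21 distinct covariances = 21 × 0.6175 = 12.9675
σ²_T = Σσ²ᵢ + 2·Σcov = 10.347 + 2 × 12.9675 = 36.2820
α = (7/6)·(1 − 10.347/36.2820) = 0.83

α = 0.83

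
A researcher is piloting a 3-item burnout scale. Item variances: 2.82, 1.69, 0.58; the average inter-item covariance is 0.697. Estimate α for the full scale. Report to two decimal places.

ΣVar(i) = 2.82 + 1.69 + 0.58 = 5.09
Sum of the 3 distinct covariances = 3 × 0.697 = 2.091
σ²_total = ΣVar(i) + 2·Σcov = 5.09 + 2 × 2.091 = 9.272
α = (3/2)·(1 − 5.09/9.272) = 0.68

α = 0.68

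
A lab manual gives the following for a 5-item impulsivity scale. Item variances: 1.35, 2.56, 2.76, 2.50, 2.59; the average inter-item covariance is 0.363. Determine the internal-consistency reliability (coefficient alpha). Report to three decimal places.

Σσ²ᵢ = 1.35 + 2.56 + 2.76 + 2.50 + 2.59 = 11.76
Sum of the 10 distinct covariances = 10 × 0.363 = 3.630
total variance = Σσ²ᵢ + 2·Σcov = 11.76 + 2 × 3.630 = 19.020
α = (5/4)·(1 − 11.76/19.020) = 0.477

α = 0.477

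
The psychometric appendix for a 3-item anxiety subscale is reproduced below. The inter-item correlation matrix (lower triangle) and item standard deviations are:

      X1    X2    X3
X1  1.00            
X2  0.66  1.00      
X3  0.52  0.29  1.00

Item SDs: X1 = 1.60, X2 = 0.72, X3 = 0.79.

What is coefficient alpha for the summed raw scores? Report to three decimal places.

Σσ²ᵢ = 1.60² + 0.72² + 0.79² = 3.7025
Covariances σ_ij = r_ij · s_i · s_j:
  σ(X1,X2) = 0.66 × 1.60 × 0.72 = 0.7603
  σ(X1,X3) = 0.52 × 1.60 × 0.79 = 0.6573
  σ(X2,X3) = 0.29 × 0.72 × 0.79 = 0.1650
σ²_T = Σσ²ᵢ + 2·Σσ_ij = 3.7025 + 2 × 1.5826 = 6.8677
α = (3/2)·(1 − 3.7025/6.8677) = 0.691

coefficient alpha = 0.691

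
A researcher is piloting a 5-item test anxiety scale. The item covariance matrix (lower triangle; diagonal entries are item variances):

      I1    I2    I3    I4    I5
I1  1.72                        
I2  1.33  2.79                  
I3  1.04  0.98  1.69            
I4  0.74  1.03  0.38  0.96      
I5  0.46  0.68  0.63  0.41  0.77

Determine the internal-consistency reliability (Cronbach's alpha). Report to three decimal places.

α = 0.824

ΣVar(i) = 1.72 + 2.79 + 1.69 + 0.96 + 0.77 = 7.93
Σ_{i<j} σ_ij = 7.68
σ²_T = 7.93 + 2 × 7.68 = 23.29
α = (k/(k−1))·(1 − ΣVar(i)/σ²_T) = (5/4)·(1 − 7.93/23.29) = 0.824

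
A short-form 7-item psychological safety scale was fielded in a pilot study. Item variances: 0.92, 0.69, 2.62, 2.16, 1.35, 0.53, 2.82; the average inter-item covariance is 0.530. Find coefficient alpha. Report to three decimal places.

sum of item variances = 0.92 + 0.69 + 2.62 + 2.16 + 1.35 + 0.53 + 2.82 = 11.09
Sum of the 21 distinct covariances = 21 × 0.530 = 11.130
σ²_total = sum of item variances + 2·Σcov = 11.09 + 2 × 11.130 = 33.350
α = (7/6)·(1 − 11.09/33.350) = 0.779

coefficient alpha = 0.779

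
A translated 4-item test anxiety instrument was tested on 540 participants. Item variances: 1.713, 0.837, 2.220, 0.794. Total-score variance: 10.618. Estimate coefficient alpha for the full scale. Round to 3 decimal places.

ΣVar(i) = 1.713 + 0.837 + 2.220 + 0.794 = 5.564
α = (k/(k−1))·(1 − ΣVar(i)/total variance) = (4/3)·(1 − 5.564/10.618) = 0.635

coefficient alpha = 0.635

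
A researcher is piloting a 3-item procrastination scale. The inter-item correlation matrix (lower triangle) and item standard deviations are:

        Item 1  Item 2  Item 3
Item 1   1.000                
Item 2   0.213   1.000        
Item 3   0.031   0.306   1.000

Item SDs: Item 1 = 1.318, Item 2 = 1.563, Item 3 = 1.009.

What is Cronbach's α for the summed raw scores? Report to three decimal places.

Σσ²ᵢ = 1.318² + 1.563² + 1.009² = 5.1982
Covariances σ_ij = r_ij · s_i · s_j:
  σ(Item 1,Item 2) = 0.213 × 1.318 × 1.563 = 0.4388
  σ(Item 1,Item 3) = 0.031 × 1.318 × 1.009 = 0.0412
  σ(Item 2,Item 3) = 0.306 × 1.563 × 1.009 = 0.4826
σ²_T = Σσ²ᵢ + 2·Σσ_ij = 5.1982 + 2 × 0.9626 = 7.1234
α = (3/2)·(1 − 5.1982/7.1234) = 0.405

α = 0.405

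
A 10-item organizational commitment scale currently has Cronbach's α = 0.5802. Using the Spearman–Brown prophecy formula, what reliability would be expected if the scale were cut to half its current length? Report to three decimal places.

predicted reliability = 0.409

Length factor m = 1/2
α' = m·α / (1 − (1−m)·α)
   = 1/2 × 0.5802 / (1 − (1 − 1/2) × 0.5802)
   = 0.2901 / 0.7099 = 0.409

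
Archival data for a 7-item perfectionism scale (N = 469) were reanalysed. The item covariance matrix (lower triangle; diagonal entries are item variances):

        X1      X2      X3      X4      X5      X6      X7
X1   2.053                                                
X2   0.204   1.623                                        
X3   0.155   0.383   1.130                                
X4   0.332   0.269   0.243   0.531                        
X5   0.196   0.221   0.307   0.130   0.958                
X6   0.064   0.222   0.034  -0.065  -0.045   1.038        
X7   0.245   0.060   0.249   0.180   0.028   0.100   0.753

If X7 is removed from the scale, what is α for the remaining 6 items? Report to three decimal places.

Remaining items: X1, X2, X3, X4, X5, X6 (k = 6).
Σσ²ᵢ = 2.053 + 1.623 + 1.130 + 0.531 + 0.958 + 1.038 = 7.333
total variance = 7.333 + 2 × 2.650 = 12.633
α (item deleted) = (6/5)·(1 − 7.333/12.633) = 0.503

α = 0.503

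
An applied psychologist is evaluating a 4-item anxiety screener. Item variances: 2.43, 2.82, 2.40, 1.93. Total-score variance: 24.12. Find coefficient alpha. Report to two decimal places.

coefficient alpha = 0.80

Σσ²ᵢ = 2.43 + 2.82 + 2.40 + 1.93 = 9.58
α = (k/(k−1))·(1 − Σσ²ᵢ/σ²_T) = (4/3)·(1 − 9.58/24.12) = 0.80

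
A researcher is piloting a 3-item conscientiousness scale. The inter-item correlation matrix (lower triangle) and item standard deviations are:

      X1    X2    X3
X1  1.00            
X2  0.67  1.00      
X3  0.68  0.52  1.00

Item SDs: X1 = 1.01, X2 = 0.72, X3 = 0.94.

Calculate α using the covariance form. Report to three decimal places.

Σσ²ᵢ = 1.01² + 0.72² + 0.94² = 2.4221
Covariances σ_ij = r_ij · s_i · s_j:
  σ(X1,X2) = 0.67 × 1.01 × 0.72 = 0.4872
  σ(X1,X3) = 0.68 × 1.01 × 0.94 = 0.6456
  σ(X2,X3) = 0.52 × 0.72 × 0.94 = 0.3519
σ²_T = Σσ²ᵢ + 2·Σσ_ij = 2.4221 + 2 × 1.4847 = 5.3915
α = (3/2)·(1 − 2.4221/5.3915) = 0.826

α = 0.826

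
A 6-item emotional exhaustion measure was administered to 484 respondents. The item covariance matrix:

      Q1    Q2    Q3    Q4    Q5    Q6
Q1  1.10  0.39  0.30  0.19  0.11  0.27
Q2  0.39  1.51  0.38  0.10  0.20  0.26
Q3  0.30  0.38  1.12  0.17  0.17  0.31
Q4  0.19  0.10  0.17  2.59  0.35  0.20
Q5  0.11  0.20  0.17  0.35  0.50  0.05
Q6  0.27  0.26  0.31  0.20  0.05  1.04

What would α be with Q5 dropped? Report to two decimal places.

Remaining items: Q1, Q2, Q3, Q4, Q6 (k = 5).
sum of item variances = 1.10 + 1.51 + 1.12 + 2.59 + 1.04 = 7.36
total variance = 7.36 + 2 × 2.57 = 12.50
α (item deleted) = (5/4)·(1 − 7.36/12.50) = 0.51

α = 0.51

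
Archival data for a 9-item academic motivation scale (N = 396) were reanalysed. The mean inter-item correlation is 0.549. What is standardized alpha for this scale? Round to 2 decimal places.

α = 0.92

Standardized α = k·r̄ / (1 + (k−1)·r̄) = 9 × 0.549 / (1 + 8 × 0.549)
  = 4.9410 / 5.3920 = 0.92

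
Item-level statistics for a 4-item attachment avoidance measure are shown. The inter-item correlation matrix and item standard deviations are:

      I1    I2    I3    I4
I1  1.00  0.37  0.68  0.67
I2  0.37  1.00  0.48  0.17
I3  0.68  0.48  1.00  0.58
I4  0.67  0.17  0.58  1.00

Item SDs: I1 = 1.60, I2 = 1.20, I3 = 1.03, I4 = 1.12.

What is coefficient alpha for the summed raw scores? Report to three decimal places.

Σσ²ᵢ = 1.60² + 1.20² + 1.03² + 1.12² = 6.3153
Covariances σ_ij = r_ij · s_i · s_j:
  σ(I1,I2) = 0.37 × 1.60 × 1.20 = 0.7104
  σ(I1,I3) = 0.68 × 1.60 × 1.03 = 1.1206
  σ(I1,I4) = 0.67 × 1.60 × 1.12 = 1.2006
  σ(I2,I3) = 0.48 × 1.20 × 1.03 = 0.5933
  σ(I2,I4) = 0.17 × 1.20 × 1.12 = 0.2285
  σ(I3,I4) = 0.58 × 1.03 × 1.12 = 0.6691
σ²_T = Σσ²ᵢ + 2·Σσ_ij = 6.3153 + 2 × 4.5225 = 15.3603
α = (4/3)·(1 − 6.3153/15.3603) = 0.785

α = 0.785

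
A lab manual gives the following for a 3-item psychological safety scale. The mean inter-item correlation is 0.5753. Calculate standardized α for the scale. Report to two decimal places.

Standardized α = k·r̄ / (1 + (k−1)·r̄) = 3 × 0.5753 / (1 + 2 × 0.5753)
  = 1.7259 / 2.1506 = 0.80

α = 0.80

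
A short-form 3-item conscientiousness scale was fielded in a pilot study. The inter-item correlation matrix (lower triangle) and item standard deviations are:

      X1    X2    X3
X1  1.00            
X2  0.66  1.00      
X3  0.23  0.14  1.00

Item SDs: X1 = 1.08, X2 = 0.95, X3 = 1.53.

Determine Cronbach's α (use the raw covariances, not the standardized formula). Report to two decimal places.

Σσ²ᵢ = 1.08² + 0.95² + 1.53² = 4.4098
Covariances σ_ij = r_ij · s_i · s_j:
  σ(X1,X2) = 0.66 × 1.08 × 0.95 = 0.6772
  σ(X1,X3) = 0.23 × 1.08 × 1.53 = 0.3801
  σ(X2,X3) = 0.14 × 0.95 × 1.53 = 0.2035
σ²_T = Σσ²ᵢ + 2·Σσ_ij = 4.4098 + 2 × 1.2608 = 6.9314
α = (3/2)·(1 − 4.4098/6.9314) = 0.55

α = 0.55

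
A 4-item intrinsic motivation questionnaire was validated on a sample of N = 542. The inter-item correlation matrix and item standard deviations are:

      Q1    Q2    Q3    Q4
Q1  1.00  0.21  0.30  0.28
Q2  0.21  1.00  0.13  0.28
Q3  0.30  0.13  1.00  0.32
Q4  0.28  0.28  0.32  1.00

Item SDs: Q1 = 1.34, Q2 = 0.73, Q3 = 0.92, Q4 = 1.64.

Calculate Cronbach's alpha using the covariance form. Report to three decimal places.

Σσ²ᵢ = 1.34² + 0.73² + 0.92² + 1.64² = 5.8645
Covariances σ_ij = r_ij · s_i · s_j:
  σ(Q1,Q2) = 0.21 × 1.34 × 0.73 = 0.2054
  σ(Q1,Q3) = 0.30 × 1.34 × 0.92 = 0.3698
  σ(Q1,Q4) = 0.28 × 1.34 × 1.64 = 0.6153
  σ(Q2,Q3) = 0.13 × 0.73 × 0.92 = 0.0873
  σ(Q2,Q4) = 0.28 × 0.73 × 1.64 = 0.3352
  σ(Q3,Q4) = 0.32 × 0.92 × 1.64 = 0.4828
σ²_T = Σσ²ᵢ + 2·Σσ_ij = 5.8645 + 2 × 2.0958 = 10.0561
α = (4/3)·(1 − 5.8645/10.0561) = 0.556

Cronbach's alpha = 0.556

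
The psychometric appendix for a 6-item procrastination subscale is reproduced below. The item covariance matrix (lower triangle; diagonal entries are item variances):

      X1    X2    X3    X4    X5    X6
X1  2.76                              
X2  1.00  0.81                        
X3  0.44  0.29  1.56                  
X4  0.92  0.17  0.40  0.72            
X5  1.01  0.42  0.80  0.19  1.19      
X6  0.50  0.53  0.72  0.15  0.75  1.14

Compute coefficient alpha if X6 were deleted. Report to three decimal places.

coefficient alpha = 0.770

Remaining items: X1, X2, X3, X4, X5 (k = 5).
Σσᵢ² = 2.76 + 0.81 + 1.56 + 0.72 + 1.19 = 7.04
σ²_T = 7.04 + 2 × 5.64 = 18.32
α (item deleted) = (5/4)·(1 − 7.04/18.32) = 0.770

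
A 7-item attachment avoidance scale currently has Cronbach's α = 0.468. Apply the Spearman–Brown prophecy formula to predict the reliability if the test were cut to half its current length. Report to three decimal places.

predicted reliability = 0.305

Length factor m = 1/2
α' = m·α / (1 − (1−m)·α)
   = 1/2 × 0.468 / (1 − (1 − 1/2) × 0.468)
   = 0.2340 / 0.7660 = 0.305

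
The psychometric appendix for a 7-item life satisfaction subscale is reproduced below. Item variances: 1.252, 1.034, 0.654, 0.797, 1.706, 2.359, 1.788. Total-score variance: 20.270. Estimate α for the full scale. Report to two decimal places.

Σσᵢ² = 1.252 + 1.034 + 0.654 + 0.797 + 1.706 + 2.359 + 1.788 = 9.590
α = (k/(k−1))·(1 − Σσᵢ²/σ²_total) = (7/6)·(1 − 9.590/20.270) = 0.61

α = 0.61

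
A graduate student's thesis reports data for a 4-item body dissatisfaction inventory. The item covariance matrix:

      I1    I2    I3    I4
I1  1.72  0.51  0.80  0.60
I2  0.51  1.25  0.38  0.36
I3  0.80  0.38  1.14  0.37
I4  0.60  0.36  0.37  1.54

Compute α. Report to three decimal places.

α = 0.689

Σσᵢ² = 1.72 + 1.25 + 1.14 + 1.54 = 5.65
Sum of the distinct covariances = 3.02
Var(T) = 5.65 + 2 × 3.02 = 11.69
α = (k/(k−1))·(1 − Σσᵢ²/Var(T)) = (4/3)·(1 − 5.65/11.69) = 0.689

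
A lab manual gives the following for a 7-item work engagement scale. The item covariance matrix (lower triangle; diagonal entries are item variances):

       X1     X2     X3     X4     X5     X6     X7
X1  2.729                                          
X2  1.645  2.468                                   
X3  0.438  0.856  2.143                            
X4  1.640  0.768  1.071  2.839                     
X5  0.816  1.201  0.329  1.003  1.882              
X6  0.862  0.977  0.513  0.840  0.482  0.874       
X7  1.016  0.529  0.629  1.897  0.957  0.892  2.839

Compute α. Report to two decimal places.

α = 0.83

sum of item variances = 2.729 + 2.468 + 2.143 + 2.839 + 1.882 + 0.874 + 2.839 = 15.774
Σ_{i<j} σ_ij = 19.361
Var(T) = 15.774 + 2 × 19.361 = 54.496
α = (k/(k−1))·(1 − sum of item variances/Var(T)) = (7/6)·(1 − 15.774/54.496) = 0.83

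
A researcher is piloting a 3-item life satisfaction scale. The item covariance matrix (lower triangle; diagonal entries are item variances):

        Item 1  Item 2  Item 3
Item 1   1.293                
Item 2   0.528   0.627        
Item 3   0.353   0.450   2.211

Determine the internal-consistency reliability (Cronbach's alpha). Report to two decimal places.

α = 0.59

sum of item variances = 1.293 + 0.627 + 2.211 = 4.131
Sum of off-diagonal covariances = 1.331
σ²_T = 4.131 + 2 × 1.331 = 6.793
α = (k/(k−1))·(1 − sum of item variances/σ²_T) = (3/2)·(1 − 4.131/6.793) = 0.59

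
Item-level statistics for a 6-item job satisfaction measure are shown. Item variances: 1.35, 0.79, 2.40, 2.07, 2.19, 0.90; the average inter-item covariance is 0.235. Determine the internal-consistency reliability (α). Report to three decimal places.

sum of item variances = 1.35 + 0.79 + 2.40 + 2.07 + 2.19 + 0.90 = 9.70
Sum of the 15 distinct covariances = 15 × 0.235 = 3.525
σ²_T = sum of item variances + 2·Σcov = 9.70 + 2 × 3.525 = 16.750
α = (6/5)·(1 − 9.70/16.750) = 0.505

α = 0.505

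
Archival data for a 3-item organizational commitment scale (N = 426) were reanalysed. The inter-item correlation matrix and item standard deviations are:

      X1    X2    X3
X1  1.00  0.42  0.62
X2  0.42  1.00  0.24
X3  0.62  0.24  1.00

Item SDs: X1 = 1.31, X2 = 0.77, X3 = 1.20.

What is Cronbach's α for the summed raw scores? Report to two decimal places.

Σσ²ᵢ = 1.31² + 0.77² + 1.20² = 3.7490
Covariances σ_ij = r_ij · s_i · s_j:
  σ(X1,X2) = 0.42 × 1.31 × 0.77 = 0.4237
  σ(X1,X3) = 0.62 × 1.31 × 1.20 = 0.9746
  σ(X2,X3) = 0.24 × 0.77 × 1.20 = 0.2218
σ²_T = Σσ²ᵢ + 2·Σσ_ij = 3.7490 + 2 × 1.6201 = 6.9892
α = (3/2)·(1 − 3.7490/6.9892) = 0.70

α = 0.70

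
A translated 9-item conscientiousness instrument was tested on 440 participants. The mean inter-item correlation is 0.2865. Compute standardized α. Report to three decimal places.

standardized α = 0.783

Standardized α = k·r̄ / (1 + (k−1)·r̄) = 9 × 0.2865 / (1 + 8 × 0.2865)
  = 2.5785 / 3.2920 = 0.783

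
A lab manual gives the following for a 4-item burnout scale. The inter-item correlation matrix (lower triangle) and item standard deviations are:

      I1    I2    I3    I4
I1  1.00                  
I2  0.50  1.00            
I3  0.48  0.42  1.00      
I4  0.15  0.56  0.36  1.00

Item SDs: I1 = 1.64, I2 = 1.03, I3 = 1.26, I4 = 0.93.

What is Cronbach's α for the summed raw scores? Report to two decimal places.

α = 0.71

Σσ²ᵢ = 1.64² + 1.03² + 1.26² + 0.93² = 6.2030
Covariances σ_ij = r_ij · s_i · s_j:
  σ(I1,I2) = 0.50 × 1.64 × 1.03 = 0.8446
  σ(I1,I3) = 0.48 × 1.64 × 1.26 = 0.9919
  σ(I1,I4) = 0.15 × 1.64 × 0.93 = 0.2288
  σ(I2,I3) = 0.42 × 1.03 × 1.26 = 0.5451
  σ(I2,I4) = 0.56 × 1.03 × 0.93 = 0.5364
  σ(I3,I4) = 0.36 × 1.26 × 0.93 = 0.4218
σ²_T = Σσ²ᵢ + 2·Σσ_ij = 6.2030 + 2 × 3.5686 = 13.3402
α = (4/3)·(1 − 6.2030/13.3402) = 0.71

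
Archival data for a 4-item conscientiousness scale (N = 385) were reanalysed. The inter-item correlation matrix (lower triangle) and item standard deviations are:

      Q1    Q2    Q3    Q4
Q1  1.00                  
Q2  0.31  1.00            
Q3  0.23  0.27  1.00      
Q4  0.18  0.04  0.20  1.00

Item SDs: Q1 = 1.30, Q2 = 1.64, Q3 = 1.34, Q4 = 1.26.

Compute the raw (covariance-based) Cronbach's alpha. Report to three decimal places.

Σσ²ᵢ = 1.30² + 1.64² + 1.34² + 1.26² = 7.7628
Covariances σ_ij = r_ij · s_i · s_j:
  σ(Q1,Q2) = 0.31 × 1.30 × 1.64 = 0.6609
  σ(Q1,Q3) = 0.23 × 1.30 × 1.34 = 0.4007
  σ(Q1,Q4) = 0.18 × 1.30 × 1.26 = 0.2948
  σ(Q2,Q3) = 0.27 × 1.64 × 1.34 = 0.5934
  σ(Q2,Q4) = 0.04 × 1.64 × 1.26 = 0.0827
  σ(Q3,Q4) = 0.20 × 1.34 × 1.26 = 0.3377
σ²_T = Σσ²ᵢ + 2·Σσ_ij = 7.7628 + 2 × 2.3702 = 12.5032
α = (4/3)·(1 − 7.7628/12.5032) = 0.506

Cronbach's alpha = 0.506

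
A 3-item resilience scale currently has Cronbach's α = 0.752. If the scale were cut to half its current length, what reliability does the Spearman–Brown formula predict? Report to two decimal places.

Length factor m = 1/2
α' = m·α / (1 − (1−m)·α)
   = 1/2 × 0.752 / (1 − (1 − 1/2) × 0.752)
   = 0.3760 / 0.6240 = 0.60

predicted reliability = 0.60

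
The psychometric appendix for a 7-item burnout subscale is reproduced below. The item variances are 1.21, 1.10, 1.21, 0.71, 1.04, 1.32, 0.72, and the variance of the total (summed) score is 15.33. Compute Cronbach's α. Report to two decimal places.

Σσᵢ² = 1.21 + 1.10 + 1.21 + 0.71 + 1.04 + 1.32 + 0.72 = 7.31
α = (k/(k−1))·(1 − Σσᵢ²/total variance) = (7/6)·(1 − 7.31/15.33) = 0.61

Cronbach's α = 0.61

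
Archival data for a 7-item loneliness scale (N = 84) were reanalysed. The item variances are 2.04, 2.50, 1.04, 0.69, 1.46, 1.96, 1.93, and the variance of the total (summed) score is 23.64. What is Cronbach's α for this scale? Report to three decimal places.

Cronbach's α = 0.593

Σσ²ᵢ = 2.04 + 2.50 + 1.04 + 0.69 + 1.46 + 1.96 + 1.93 = 11.62
α = (k/(k−1))·(1 − Σσ²ᵢ/total variance) = (7/6)·(1 − 11.62/23.64) = 0.593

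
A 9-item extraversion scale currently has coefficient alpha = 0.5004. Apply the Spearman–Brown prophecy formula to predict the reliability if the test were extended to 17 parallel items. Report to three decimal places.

Length factor m = 17/9 = 1.8889
α' = m·α / (1 + (m−1)·α)
   = 17/9 × 0.5004 / (1 + (17/9 − 1) × 0.5004)
   = 0.9452 / 1.4448 = 0.654

predicted reliability = 0.654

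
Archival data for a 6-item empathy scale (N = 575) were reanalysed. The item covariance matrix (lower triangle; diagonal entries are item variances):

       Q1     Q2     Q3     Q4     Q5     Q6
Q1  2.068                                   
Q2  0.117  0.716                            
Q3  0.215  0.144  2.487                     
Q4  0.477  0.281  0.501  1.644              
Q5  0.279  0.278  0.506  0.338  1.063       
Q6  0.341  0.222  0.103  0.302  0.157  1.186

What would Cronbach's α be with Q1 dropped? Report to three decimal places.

Remaining items: Q2, Q3, Q4, Q5, Q6 (k = 5).
Σσ²ᵢ = 0.716 + 2.487 + 1.644 + 1.063 + 1.186 = 7.096
Var(T) = 7.096 + 2 × 2.832 = 12.760
α (item deleted) = (5/4)·(1 − 7.096/12.760) = 0.555

Cronbach's α = 0.555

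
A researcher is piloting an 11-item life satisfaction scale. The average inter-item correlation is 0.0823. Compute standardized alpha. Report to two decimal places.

Standardized α = k·r̄ / (1 + (k−1)·r̄) = 11 × 0.0823 / (1 + 10 × 0.0823)
  = 0.9053 / 1.8230 = 0.50

α = 0.50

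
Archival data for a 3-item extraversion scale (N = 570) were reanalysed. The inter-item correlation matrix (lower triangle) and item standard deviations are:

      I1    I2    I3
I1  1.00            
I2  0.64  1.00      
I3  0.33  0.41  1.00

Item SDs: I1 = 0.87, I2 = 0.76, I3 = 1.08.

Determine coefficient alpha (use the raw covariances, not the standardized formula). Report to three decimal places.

α = 0.692

Σσ²ᵢ = 0.87² + 0.76² + 1.08² = 2.5009
Covariances σ_ij = r_ij · s_i · s_j:
  σ(I1,I2) = 0.64 × 0.87 × 0.76 = 0.4232
  σ(I1,I3) = 0.33 × 0.87 × 1.08 = 0.3101
  σ(I2,I3) = 0.41 × 0.76 × 1.08 = 0.3365
σ²_T = Σσ²ᵢ + 2·Σσ_ij = 2.5009 + 2 × 1.0698 = 4.6405
α = (3/2)·(1 − 2.5009/4.6405) = 0.692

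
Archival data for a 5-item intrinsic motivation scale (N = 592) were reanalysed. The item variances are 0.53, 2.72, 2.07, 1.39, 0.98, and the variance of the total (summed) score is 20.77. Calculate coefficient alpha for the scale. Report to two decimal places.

Σσᵢ² = 0.53 + 2.72 + 2.07 + 1.39 + 0.98 = 7.69
α = (k/(k−1))·(1 − Σσᵢ²/total variance) = (5/4)·(1 − 7.69/20.77) = 0.79

α = 0.79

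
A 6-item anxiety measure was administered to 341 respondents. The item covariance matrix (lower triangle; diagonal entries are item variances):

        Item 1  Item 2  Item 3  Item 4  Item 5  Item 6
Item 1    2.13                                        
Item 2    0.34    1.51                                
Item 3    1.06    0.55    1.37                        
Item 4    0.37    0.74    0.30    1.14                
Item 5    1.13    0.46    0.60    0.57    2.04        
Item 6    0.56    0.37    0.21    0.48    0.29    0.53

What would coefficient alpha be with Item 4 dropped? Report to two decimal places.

Remaining items: Item 1, Item 2, Item 3, Item 5, Item 6 (k = 5).
ΣVar(i) = 2.13 + 1.51 + 1.37 + 2.04 + 0.53 = 7.58
σ²_T = 7.58 + 2 × 5.57 = 18.72
α (item deleted) = (5/4)·(1 − 7.58/18.72) = 0.74

α = 0.74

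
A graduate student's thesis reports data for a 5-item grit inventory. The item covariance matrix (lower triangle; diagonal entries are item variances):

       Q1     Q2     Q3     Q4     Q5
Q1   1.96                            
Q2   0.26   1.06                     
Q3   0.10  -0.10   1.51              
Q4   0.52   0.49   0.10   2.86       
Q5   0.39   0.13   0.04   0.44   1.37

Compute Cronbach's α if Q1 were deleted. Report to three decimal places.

Remaining items: Q2, Q3, Q4, Q5 (k = 4).
sum of item variances = 1.06 + 1.51 + 2.86 + 1.37 = 6.80
σ²_T = 6.80 + 2 × 1.10 = 9.00
α (item deleted) = (4/3)·(1 − 6.80/9.00) = 0.326

Cronbach's α = 0.326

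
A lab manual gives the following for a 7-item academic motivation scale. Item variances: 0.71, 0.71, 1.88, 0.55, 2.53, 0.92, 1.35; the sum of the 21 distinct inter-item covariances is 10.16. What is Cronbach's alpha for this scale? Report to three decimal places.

Cronbach's alpha = 0.818

Σσᵢ² = 0.71 + 0.71 + 1.88 + 0.55 + 2.53 + 0.92 + 1.35 = 8.65
Sum of distinct covariances = 10.16
Var(T) = Σσᵢ² + 2·Σcov = 8.65 + 2 × 10.16 = 28.97
α = (7/6)·(1 − 8.65/28.97) = 0.818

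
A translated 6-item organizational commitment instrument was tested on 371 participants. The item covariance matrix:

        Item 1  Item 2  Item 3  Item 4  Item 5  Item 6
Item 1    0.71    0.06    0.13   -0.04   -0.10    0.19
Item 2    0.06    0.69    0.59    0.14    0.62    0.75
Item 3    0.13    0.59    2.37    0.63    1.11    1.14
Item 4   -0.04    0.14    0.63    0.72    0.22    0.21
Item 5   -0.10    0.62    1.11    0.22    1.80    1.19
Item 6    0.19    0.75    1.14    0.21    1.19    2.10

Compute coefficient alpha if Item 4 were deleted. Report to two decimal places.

coefficient alpha = 0.75

Remaining items: Item 1, Item 2, Item 3, Item 5, Item 6 (k = 5).
Σσ²ᵢ = 0.71 + 0.69 + 2.37 + 1.80 + 2.10 = 7.67
σ²_T = 7.67 + 2 × 5.68 = 19.03
α (item deleted) = (5/4)·(1 − 7.67/19.03) = 0.75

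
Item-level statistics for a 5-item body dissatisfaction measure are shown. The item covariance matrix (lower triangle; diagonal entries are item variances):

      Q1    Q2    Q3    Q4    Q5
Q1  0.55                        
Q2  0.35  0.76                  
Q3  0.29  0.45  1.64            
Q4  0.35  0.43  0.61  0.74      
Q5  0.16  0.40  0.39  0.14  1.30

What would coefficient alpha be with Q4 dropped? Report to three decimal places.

α = 0.653

Remaining items: Q1, Q2, Q3, Q5 (k = 4).
Σσ²ᵢ = 0.55 + 0.76 + 1.64 + 1.30 = 4.25
σ²_total = 4.25 + 2 × 2.04 = 8.33
α (item deleted) = (4/3)·(1 − 4.25/8.33) = 0.653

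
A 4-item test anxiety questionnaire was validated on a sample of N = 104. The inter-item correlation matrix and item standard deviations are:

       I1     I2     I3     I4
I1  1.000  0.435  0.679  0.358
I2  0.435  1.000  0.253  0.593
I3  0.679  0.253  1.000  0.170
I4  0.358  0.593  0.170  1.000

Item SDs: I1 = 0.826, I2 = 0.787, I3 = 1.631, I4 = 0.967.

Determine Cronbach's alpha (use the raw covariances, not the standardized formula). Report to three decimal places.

Cronbach's alpha = 0.677

Σσ²ᵢ = 0.826² + 0.787² + 1.631² + 0.967² = 4.8969
Covariances σ_ij = r_ij · s_i · s_j:
  σ(I1,I2) = 0.435 × 0.826 × 0.787 = 0.2828
  σ(I1,I3) = 0.679 × 0.826 × 1.631 = 0.9148
  σ(I1,I4) = 0.358 × 0.826 × 0.967 = 0.2859
  σ(I2,I3) = 0.253 × 0.787 × 1.631 = 0.3248
  σ(I2,I4) = 0.593 × 0.787 × 0.967 = 0.4513
  σ(I3,I4) = 0.170 × 1.631 × 0.967 = 0.2681
σ²_T = Σσ²ᵢ + 2·Σσ_ij = 4.8969 + 2 × 2.5277 = 9.9523
α = (4/3)·(1 − 4.8969/9.9523) = 0.677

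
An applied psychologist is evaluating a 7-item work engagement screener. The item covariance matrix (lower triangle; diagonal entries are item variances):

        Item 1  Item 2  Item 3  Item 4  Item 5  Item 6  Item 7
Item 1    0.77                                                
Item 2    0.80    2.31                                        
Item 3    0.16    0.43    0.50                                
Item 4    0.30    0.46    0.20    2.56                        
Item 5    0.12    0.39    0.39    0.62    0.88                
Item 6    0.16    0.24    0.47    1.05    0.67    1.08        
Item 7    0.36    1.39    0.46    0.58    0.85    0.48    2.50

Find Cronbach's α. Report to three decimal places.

Cronbach's α = 0.777

sum of item variances = 0.77 + 2.31 + 0.50 + 2.56 + 0.88 + 1.08 + 2.50 = 10.60
Sum of the distinct covariances = 10.58
total variance = 10.60 + 2 × 10.58 = 31.76
α = (k/(k−1))·(1 − sum of item variances/total variance) = (7/6)·(1 − 10.60/31.76) = 0.777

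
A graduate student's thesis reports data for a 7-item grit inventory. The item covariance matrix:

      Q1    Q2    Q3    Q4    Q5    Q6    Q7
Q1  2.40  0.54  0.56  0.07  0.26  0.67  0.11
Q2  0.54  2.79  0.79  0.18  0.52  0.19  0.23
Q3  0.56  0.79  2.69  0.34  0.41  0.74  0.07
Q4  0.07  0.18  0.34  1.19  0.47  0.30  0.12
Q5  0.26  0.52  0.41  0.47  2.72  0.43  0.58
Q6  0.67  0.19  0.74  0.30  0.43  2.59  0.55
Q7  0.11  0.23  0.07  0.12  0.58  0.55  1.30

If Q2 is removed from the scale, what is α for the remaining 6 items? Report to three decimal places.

α = 0.562

Remaining items: Q1, Q3, Q4, Q5, Q6, Q7 (k = 6).
Σσ²ᵢ = 2.40 + 2.69 + 1.19 + 2.72 + 2.59 + 1.30 = 12.89
σ²_T = 12.89 + 2 × 5.68 = 24.25
α (item deleted) = (6/5)·(1 − 12.89/24.25) = 0.562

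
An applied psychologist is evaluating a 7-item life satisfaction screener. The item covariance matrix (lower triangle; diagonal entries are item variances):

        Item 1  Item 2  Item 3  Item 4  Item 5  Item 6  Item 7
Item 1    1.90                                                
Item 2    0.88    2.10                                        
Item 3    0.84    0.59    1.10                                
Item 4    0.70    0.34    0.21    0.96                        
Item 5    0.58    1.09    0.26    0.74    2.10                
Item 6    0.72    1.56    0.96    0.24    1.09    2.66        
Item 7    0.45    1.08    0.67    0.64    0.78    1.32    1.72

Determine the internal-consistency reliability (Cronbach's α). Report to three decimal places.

Cronbach's α = 0.834

Σσ²ᵢ = 1.90 + 2.10 + 1.10 + 0.96 + 2.10 + 2.66 + 1.72 = 12.54
Sum of off-diagonal covariances = 15.74
σ²_T = 12.54 + 2 × 15.74 = 44.02
α = (k/(k−1))·(1 − Σσ²ᵢ/σ²_T) = (7/6)·(1 − 12.54/44.02) = 0.834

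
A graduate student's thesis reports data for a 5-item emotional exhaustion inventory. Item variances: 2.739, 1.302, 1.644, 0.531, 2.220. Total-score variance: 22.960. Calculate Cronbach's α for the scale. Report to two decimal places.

Σσ²ᵢ = 2.739 + 1.302 + 1.644 + 0.531 + 2.220 = 8.436
α = (k/(k−1))·(1 − Σσ²ᵢ/Var(T)) = (5/4)·(1 − 8.436/22.960) = 0.79

Cronbach's α = 0.79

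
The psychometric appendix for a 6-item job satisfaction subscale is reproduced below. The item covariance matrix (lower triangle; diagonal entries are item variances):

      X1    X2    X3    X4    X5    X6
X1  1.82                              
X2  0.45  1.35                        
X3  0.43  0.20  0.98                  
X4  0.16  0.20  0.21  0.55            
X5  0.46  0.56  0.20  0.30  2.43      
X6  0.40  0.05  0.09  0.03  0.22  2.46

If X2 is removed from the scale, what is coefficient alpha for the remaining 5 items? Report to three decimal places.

Remaining items: X1, X3, X4, X5, X6 (k = 5).
Σσᵢ² = 1.82 + 0.98 + 0.55 + 2.43 + 2.46 = 8.24
σ²_total = 8.24 + 2 × 2.50 = 13.24
α (item deleted) = (5/4)·(1 − 8.24/13.24) = 0.472

coefficient alpha = 0.472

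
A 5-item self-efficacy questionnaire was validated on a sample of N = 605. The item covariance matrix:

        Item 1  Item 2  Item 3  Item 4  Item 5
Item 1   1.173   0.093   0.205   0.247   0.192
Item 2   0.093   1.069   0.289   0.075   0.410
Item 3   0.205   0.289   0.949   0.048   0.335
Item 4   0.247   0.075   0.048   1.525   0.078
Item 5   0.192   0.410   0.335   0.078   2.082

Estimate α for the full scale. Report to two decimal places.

Σσᵢ² = 1.173 + 1.069 + 0.949 + 1.525 + 2.082 = 6.798
Sum of off-diagonal covariances = 1.972
σ²_total = 6.798 + 2 × 1.972 = 10.742
α = (k/(k−1))·(1 − Σσᵢ²/σ²_total) = (5/4)·(1 − 6.798/10.742) = 0.46

α = 0.46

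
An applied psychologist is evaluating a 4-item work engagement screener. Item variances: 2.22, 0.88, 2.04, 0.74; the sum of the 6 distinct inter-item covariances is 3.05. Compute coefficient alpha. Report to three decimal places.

α = 0.679

sum of item variances = 2.22 + 0.88 + 2.04 + 0.74 = 5.88
Sum of distinct covariances = 3.05
σ²_total = sum of item variances + 2·Σcov = 5.88 + 2 × 3.05 = 11.98
α = (4/3)·(1 − 5.88/11.98) = 0.679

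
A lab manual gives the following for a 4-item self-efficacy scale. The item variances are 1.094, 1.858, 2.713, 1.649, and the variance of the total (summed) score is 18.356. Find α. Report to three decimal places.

ΣVar(i) = 1.094 + 1.858 + 2.713 + 1.649 = 7.314
α = (k/(k−1))·(1 − ΣVar(i)/σ²_T) = (4/3)·(1 − 7.314/18.356) = 0.802

α = 0.802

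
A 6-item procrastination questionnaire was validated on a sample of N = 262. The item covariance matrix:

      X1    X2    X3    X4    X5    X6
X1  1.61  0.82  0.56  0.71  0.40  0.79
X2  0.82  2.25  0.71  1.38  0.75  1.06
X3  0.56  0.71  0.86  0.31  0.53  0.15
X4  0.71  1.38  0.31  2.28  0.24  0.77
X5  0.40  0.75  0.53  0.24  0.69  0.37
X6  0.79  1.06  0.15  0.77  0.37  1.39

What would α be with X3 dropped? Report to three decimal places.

α = 0.799

Remaining items: X1, X2, X4, X5, X6 (k = 5).
sum of item variances = 1.61 + 2.25 + 2.28 + 0.69 + 1.39 = 8.22
σ²_T = 8.22 + 2 × 7.29 = 22.80
α (item deleted) = (5/4)·(1 − 8.22/22.80) = 0.799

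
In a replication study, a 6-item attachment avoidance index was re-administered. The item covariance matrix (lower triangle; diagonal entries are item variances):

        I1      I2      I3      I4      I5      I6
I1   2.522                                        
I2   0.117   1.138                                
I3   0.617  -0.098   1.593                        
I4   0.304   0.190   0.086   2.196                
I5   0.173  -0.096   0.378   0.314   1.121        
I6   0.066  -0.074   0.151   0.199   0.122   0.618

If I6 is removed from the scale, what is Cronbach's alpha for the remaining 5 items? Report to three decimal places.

Remaining items: I1, I2, I3, I4, I5 (k = 5).
Σσᵢ² = 2.522 + 1.138 + 1.593 + 2.196 + 1.121 = 8.570
Var(T) = 8.570 + 2 × 1.985 = 12.540
α (item deleted) = (5/4)·(1 − 8.570/12.540) = 0.396

α = 0.396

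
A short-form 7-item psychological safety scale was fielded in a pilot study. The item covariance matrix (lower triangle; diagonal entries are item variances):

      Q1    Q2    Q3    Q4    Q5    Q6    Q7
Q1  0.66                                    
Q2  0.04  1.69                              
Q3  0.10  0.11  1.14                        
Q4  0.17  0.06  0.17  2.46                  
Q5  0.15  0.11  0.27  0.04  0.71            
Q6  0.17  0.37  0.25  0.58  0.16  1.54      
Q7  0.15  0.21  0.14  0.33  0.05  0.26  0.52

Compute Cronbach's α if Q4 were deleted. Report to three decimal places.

Remaining items: Q1, Q2, Q3, Q5, Q6, Q7 (k = 6).
Σσᵢ² = 0.66 + 1.69 + 1.14 + 0.71 + 1.54 + 0.52 = 6.26
σ²_T = 6.26 + 2 × 2.54 = 11.34
α (item deleted) = (6/5)·(1 − 6.26/11.34) = 0.538

Cronbach's α = 0.538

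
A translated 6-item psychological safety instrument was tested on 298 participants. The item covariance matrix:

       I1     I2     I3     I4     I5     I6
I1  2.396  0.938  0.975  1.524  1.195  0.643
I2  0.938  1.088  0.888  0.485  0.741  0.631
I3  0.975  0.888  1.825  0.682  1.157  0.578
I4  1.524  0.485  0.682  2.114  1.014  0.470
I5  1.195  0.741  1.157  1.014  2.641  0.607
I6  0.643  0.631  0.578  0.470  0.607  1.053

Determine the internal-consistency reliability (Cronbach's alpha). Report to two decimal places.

α = 0.83

Σσᵢ² = 2.396 + 1.088 + 1.825 + 2.114 + 2.641 + 1.053 = 11.117
Sum of off-diagonal covariances = 12.528
σ²_total = 11.117 + 2 × 12.528 = 36.173
α = (k/(k−1))·(1 − Σσᵢ²/σ²_total) = (6/5)·(1 − 11.117/36.173) = 0.83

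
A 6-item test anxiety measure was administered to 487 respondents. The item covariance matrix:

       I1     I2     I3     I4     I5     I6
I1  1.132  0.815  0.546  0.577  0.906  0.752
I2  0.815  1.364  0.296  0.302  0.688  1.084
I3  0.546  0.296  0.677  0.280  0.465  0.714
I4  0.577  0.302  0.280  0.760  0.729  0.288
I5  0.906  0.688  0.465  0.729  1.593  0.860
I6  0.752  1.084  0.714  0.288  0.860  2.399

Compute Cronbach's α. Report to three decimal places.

α = 0.842

ΣVar(i) = 1.132 + 1.364 + 0.677 + 0.760 + 1.593 + 2.399 = 7.925
Σ_{i<j} σ_ij = 9.302
total variance = 7.925 + 2 × 9.302 = 26.529
α = (k/(k−1))·(1 − ΣVar(i)/total variance) = (6/5)·(1 − 7.925/26.529) = 0.842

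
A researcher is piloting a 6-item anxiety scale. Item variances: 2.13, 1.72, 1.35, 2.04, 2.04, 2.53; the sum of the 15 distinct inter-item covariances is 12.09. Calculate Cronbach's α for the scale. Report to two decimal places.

sum of item variances = 2.13 + 1.72 + 1.35 + 2.04 + 2.04 + 2.53 = 11.81
Sum of distinct covariances = 12.09
Var(T) = sum of item variances + 2·Σcov = 11.81 + 2 × 12.09 = 35.99
α = (6/5)·(1 − 11.81/35.99) = 0.81

α = 0.81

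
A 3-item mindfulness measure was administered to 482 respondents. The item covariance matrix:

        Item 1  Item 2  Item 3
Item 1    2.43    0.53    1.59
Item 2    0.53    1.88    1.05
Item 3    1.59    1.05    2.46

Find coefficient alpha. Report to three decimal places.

α = 0.725

Σσᵢ² = 2.43 + 1.88 + 2.46 = 6.77
Sum of the distinct covariances = 3.17
σ²_T = 6.77 + 2 × 3.17 = 13.11
α = (k/(k−1))·(1 − Σσᵢ²/σ²_T) = (3/2)·(1 − 6.77/13.11) = 0.725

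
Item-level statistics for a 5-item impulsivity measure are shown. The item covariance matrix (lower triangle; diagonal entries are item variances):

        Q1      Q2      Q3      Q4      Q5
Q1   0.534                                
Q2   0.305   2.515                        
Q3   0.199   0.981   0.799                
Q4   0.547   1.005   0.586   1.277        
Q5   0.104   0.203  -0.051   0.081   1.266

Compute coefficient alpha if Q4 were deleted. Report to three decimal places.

coefficient alpha = 0.540

Remaining items: Q1, Q2, Q3, Q5 (k = 4).
ΣVar(i) = 0.534 + 2.515 + 0.799 + 1.266 = 5.114
σ²_T = 5.114 + 2 × 1.741 = 8.596
α (item deleted) = (4/3)·(1 − 5.114/8.596) = 0.540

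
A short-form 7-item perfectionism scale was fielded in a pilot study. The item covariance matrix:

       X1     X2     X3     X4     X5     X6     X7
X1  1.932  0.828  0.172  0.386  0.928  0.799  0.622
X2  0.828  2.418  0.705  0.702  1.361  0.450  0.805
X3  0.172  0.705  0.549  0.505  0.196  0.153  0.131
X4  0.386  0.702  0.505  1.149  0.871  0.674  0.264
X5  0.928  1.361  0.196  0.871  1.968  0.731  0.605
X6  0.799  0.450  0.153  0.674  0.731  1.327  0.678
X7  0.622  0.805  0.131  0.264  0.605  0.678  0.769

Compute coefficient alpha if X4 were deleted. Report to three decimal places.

Remaining items: X1, X2, X3, X5, X6, X7 (k = 6).
ΣVar(i) = 1.932 + 2.418 + 0.549 + 1.968 + 1.327 + 0.769 = 8.963
total variance = 8.963 + 2 × 9.164 = 27.291
α (item deleted) = (6/5)·(1 − 8.963/27.291) = 0.806

α = 0.806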